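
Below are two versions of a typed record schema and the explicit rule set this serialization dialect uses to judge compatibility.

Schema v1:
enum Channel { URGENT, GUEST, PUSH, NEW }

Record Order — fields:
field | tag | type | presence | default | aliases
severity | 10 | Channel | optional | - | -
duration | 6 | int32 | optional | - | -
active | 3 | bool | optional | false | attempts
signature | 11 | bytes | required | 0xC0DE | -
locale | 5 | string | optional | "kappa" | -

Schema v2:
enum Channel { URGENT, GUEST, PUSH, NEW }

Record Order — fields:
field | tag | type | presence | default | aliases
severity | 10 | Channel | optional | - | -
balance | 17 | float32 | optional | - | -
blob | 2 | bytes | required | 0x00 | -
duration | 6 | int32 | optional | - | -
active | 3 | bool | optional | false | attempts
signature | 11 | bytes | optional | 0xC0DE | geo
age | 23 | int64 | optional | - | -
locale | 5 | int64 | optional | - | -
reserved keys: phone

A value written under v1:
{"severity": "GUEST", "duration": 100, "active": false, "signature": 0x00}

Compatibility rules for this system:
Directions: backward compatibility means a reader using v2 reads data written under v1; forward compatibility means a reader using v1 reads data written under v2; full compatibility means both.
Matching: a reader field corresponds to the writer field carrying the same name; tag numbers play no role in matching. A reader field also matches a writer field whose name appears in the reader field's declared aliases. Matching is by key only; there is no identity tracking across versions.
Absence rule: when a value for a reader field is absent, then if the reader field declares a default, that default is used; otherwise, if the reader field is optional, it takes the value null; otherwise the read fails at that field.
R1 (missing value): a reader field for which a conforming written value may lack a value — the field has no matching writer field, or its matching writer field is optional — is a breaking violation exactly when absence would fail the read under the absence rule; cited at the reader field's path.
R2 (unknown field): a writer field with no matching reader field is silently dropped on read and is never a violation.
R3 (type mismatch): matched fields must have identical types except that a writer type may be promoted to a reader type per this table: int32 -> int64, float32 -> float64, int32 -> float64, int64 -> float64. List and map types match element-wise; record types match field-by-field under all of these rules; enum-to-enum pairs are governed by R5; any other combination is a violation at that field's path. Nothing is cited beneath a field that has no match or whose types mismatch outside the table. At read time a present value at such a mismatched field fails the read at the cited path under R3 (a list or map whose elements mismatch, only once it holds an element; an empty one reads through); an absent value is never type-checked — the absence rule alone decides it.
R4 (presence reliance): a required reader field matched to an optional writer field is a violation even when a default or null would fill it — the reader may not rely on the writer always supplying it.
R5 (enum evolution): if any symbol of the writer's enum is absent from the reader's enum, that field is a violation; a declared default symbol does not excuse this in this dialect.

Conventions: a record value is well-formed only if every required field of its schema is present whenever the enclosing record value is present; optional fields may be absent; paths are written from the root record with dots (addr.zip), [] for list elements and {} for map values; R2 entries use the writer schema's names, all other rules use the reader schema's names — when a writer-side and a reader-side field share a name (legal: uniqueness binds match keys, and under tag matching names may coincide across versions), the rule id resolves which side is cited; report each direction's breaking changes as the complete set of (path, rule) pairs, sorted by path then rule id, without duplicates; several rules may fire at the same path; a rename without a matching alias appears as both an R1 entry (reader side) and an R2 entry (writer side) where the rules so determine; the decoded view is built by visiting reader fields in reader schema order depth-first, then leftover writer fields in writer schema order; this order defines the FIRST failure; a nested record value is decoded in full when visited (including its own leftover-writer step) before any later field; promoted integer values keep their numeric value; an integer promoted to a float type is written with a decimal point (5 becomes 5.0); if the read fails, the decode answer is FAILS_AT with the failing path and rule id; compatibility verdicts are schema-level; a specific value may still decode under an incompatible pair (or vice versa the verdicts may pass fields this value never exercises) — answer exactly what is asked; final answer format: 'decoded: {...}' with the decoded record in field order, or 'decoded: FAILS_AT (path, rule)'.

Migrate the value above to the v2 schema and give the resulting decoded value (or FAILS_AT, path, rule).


each type pair in Order: writer, then reader
decode (reader v2):
  severity := "GUEST"
  balance := null (not supplied -> null)
  blob := 0x00 (no value, default fills)
  duration := 100
  active := false
  signature := 0x00
  age := null (not supplied -> null)
  locale := null (not supplied -> null)
  => decoded: {"severity": "GUEST", "balance": null, "blob": 0x00, "duration": 100, "active": false, "signature": 0x00, "age": null, "locale": null}
ruling out the remaining Order differences:
  field signature in record Order: required changed to optional -> changes Order's schema-level verdicts only — the decode of this value is the same

decoded: {"severity": "GUEST", "balance": null, "blob": 0x00, "duration": 100, "active": false, "signature": 0x00, "age": null, "locale": null}


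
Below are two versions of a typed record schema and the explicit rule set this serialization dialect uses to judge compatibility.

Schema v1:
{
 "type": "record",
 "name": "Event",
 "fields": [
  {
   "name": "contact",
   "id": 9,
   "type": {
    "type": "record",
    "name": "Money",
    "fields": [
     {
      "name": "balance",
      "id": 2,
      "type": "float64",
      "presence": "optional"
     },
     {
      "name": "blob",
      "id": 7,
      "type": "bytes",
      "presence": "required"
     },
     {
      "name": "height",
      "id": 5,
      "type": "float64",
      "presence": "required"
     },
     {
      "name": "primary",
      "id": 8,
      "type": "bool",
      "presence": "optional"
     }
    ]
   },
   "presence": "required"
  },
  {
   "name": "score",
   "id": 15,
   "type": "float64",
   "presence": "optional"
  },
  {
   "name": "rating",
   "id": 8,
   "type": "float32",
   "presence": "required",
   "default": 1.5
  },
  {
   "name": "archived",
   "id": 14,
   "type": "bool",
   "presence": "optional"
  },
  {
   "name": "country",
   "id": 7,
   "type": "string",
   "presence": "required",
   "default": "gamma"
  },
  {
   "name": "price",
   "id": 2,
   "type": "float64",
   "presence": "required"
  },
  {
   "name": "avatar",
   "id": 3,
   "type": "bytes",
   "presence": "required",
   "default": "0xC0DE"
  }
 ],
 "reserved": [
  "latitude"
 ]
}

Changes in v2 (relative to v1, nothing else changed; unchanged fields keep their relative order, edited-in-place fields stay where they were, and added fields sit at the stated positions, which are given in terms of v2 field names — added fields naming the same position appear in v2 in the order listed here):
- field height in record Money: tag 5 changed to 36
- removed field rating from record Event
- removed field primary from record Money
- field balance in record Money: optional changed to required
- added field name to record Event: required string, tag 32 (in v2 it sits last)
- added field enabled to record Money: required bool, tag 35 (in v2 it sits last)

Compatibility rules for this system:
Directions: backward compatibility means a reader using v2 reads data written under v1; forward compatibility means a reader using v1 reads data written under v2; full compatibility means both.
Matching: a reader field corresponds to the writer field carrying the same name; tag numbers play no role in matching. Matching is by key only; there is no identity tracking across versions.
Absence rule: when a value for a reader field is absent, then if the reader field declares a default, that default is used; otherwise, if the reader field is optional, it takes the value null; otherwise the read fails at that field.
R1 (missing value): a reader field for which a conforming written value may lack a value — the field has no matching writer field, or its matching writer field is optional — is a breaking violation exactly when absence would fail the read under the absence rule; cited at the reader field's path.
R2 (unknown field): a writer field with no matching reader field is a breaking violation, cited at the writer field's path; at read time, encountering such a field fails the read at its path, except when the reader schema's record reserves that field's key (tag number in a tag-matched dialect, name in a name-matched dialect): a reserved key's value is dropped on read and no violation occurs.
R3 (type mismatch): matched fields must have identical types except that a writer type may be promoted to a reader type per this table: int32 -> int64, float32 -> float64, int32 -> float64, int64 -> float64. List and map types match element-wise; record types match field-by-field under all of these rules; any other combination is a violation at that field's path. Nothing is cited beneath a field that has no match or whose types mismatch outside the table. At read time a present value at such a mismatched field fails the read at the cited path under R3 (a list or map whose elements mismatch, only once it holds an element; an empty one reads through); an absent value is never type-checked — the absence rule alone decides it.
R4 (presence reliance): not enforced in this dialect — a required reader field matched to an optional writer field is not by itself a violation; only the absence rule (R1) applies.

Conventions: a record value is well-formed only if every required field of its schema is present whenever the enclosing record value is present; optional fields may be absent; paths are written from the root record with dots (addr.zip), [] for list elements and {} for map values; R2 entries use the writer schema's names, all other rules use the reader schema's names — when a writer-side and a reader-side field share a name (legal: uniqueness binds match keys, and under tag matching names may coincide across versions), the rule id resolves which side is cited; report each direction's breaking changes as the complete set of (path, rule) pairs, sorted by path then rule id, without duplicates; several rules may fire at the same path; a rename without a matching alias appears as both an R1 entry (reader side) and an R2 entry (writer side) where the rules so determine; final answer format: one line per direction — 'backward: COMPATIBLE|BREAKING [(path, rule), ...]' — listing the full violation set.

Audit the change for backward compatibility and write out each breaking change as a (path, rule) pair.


backward: BREAKING [(contact.balance, R1), (contact.enabled, R1), (contact.primary, R2), (name, R1), (rating, R2)]

arrows below run writer -> reader for Event
checking backward for Event: reader v2 against writer v1:
  Money -> Money, writer required: contact aligns to contact
  float64 -> float64, writer optional: score aligns to score
  bool -> bool, writer optional: archived aligns to archived
  string -> string, writer required: country aligns to country
  float64 -> float64, writer required: price aligns to price
  bytes -> bytes, writer required: avatar aligns to avatar
  no writer field matches reader name
  writer rating: unknown to reader
  float64 -> float64, writer optional: contact.balance aligns to contact.balance
  bytes -> bytes, writer required: contact.blob aligns to contact.blob
  float64 -> float64, writer required: contact.height aligns to contact.height
  no writer field matches reader contact.enabled
  writer contact.primary: unknown to reader
  breaking: (contact.balance, R1)
  breaking: (contact.enabled, R1)
  breaking: (contact.primary, R2)
  breaking: (name, R1)
  breaking: (rating, R2)
  => 5 violation(s): backward is BREAKING for Event
the rest of the Event diff is inert for this question:
  field height in record Money: tag 5 changed to 36 -> fires no rule on Event, leaving the asked answer as it is


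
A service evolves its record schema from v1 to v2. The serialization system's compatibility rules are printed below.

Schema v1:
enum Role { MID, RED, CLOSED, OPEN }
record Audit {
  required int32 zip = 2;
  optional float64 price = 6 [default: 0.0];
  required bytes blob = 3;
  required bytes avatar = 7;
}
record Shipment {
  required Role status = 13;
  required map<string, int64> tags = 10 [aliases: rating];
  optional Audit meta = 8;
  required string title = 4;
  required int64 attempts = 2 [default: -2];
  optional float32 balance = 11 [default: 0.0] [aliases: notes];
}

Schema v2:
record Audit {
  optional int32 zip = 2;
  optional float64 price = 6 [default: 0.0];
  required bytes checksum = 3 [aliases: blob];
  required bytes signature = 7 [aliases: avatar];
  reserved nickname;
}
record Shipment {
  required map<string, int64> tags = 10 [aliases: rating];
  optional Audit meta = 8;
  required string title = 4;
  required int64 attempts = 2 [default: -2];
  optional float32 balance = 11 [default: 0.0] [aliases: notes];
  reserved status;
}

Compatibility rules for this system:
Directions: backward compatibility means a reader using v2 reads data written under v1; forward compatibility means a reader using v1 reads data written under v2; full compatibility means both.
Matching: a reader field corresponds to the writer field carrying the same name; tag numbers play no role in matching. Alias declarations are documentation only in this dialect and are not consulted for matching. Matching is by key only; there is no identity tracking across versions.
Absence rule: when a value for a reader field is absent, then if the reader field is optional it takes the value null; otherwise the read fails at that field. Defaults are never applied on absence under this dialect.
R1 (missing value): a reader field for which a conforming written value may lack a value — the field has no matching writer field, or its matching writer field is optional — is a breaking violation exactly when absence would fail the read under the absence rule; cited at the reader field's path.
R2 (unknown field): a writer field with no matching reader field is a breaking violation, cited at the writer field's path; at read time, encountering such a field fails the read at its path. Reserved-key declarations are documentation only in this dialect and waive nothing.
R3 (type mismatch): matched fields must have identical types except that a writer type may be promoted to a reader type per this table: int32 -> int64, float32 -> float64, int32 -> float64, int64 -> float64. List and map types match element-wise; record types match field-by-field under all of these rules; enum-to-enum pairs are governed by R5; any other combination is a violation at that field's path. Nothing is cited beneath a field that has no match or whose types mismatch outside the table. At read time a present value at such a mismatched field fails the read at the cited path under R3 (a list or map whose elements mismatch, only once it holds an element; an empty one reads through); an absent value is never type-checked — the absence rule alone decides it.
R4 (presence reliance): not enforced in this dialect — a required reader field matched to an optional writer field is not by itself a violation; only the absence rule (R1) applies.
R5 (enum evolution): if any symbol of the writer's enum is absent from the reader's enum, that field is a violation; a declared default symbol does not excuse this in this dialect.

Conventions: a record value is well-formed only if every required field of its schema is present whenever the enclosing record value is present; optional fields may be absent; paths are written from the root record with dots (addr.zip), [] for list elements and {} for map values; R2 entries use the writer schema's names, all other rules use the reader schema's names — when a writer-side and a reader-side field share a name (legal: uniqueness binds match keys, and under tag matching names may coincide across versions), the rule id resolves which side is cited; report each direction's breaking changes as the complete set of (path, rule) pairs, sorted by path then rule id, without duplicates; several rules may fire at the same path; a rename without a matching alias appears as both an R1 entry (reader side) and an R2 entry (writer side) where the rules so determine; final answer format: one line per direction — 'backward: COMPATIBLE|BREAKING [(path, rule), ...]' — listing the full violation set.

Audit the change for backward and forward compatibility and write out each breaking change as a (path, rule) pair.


backward: BREAKING [(meta.avatar, R2), (meta.blob, R2), (meta.checksum, R1), (meta.signature, R1), (status, R2)]; forward: BREAKING [(meta.avatar, R1), (meta.blob, R1), (meta.checksum, R2), (meta.signature, R2), (meta.zip, R1), (status, R1)]

the writer's type comes first in each Shipment pair
backward for Shipment (reader v2, writer v1):
  tags <- tags (map<string, int64> -> map<string, int64>, writer required)
  meta <- meta (Audit -> Audit, writer optional)
  title <- title (string -> string, writer required)
  attempts <- attempts (int64 -> int64, writer required)
  balance <- balance (float32 -> float32, writer optional)
  writer field status has no reader counterpart
  meta.zip <- meta.zip (int32 -> int32, writer required)
  meta.price <- meta.price (float64 -> float64, writer optional)
  no writer field matches reader meta.checksum
  no writer field matches reader meta.signature
  writer field meta.blob has no reader counterpart
  writer field meta.avatar has no reader counterpart
  rule R2 violated at meta.avatar
  rule R2 violated at meta.blob
  rule R1 violated at meta.checksum
  rule R1 violated at meta.signature
  rule R2 violated at status
  => 5 violation(s): backward is BREAKING for Shipment
forward for Shipment (reader v1, writer v2):
  no writer field matches reader status
  tags <- tags (map<string, int64> -> map<string, int64>, writer required)
  meta <- meta (Audit -> Audit, writer optional)
  title <- title (string -> string, writer required)
  attempts <- attempts (int64 -> int64, writer required)
  balance <- balance (float32 -> float32, writer optional)
  meta.zip <- meta.zip (int32 -> int32, writer optional)
  meta.price <- meta.price (float64 -> float64, writer optional)
  no writer field matches reader meta.blob
  no writer field matches reader meta.avatar
  writer field meta.checksum has no reader counterpart
  writer field meta.signature has no reader counterpart
  rule R1 violated at meta.avatar
  rule R1 violated at meta.blob
  rule R2 violated at meta.checksum
  rule R2 violated at meta.signature
  rule R1 violated at meta.zip
  rule R1 violated at status
  => 6 violation(s): forward is BREAKING for Shipment


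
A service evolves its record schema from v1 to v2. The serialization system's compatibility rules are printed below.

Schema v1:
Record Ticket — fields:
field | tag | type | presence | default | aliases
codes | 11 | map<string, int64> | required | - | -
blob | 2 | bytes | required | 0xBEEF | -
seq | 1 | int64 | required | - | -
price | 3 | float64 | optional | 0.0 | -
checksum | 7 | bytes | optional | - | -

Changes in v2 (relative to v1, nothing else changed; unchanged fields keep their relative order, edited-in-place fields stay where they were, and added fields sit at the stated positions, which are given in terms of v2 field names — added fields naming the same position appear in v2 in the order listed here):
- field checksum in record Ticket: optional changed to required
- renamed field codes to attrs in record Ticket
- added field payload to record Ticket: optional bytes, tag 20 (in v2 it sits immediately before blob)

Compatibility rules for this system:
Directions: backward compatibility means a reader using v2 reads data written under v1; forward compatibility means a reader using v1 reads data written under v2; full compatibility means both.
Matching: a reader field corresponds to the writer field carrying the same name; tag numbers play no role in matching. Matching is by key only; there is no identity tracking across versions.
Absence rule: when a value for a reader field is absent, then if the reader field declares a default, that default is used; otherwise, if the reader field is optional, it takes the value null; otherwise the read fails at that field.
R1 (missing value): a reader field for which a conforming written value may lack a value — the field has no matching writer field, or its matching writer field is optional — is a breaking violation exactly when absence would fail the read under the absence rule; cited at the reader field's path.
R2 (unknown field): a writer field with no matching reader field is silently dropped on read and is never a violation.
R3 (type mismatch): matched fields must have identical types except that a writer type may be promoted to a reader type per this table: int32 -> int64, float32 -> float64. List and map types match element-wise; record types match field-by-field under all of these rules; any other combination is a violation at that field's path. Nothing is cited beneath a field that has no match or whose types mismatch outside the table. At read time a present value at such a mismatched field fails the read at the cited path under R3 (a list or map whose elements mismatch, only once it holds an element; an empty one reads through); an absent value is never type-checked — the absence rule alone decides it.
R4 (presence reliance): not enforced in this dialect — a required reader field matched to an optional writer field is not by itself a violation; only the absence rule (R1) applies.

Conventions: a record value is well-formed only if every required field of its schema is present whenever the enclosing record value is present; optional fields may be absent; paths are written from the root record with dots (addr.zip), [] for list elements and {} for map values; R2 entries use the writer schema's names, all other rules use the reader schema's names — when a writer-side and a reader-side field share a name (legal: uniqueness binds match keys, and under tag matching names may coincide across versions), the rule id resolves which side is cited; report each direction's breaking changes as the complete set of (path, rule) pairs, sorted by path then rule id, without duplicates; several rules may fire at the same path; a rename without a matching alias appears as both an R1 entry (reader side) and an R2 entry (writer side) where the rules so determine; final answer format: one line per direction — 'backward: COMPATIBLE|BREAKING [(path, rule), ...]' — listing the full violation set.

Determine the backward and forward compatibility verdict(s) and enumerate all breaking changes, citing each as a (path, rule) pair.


arrows below run writer -> reader for Ticket
backward for Ticket (reader v2, writer v1):
  no writer field matches reader attrs
  no writer field matches reader payload
  blob: paired with writer blob (bytes -> bytes; writer required)
  seq: paired with writer seq (int64 -> int64; writer required)
  price: paired with writer price (float64 -> float64; writer optional)
  checksum: paired with writer checksum (bytes -> bytes; writer optional)
  writer codes: unknown to reader
  R1 fires at attrs
  R1 fires at checksum
  => backward: BREAKING (2)
forward for Ticket (reader v1, writer v2):
  no writer field matches reader codes
  blob: paired with writer blob (bytes -> bytes; writer required)
  seq: paired with writer seq (int64 -> int64; writer required)
  price: paired with writer price (float64 -> float64; writer optional)
  checksum: paired with writer checksum (bytes -> bytes; writer required)
  writer attrs: unknown to reader
  writer payload: unknown to reader
  R1 fires at codes
  => forward: BREAKING (1)

backward: BREAKING [(attrs, R1), (checksum, R1)]; forward: BREAKING [(codes, R1)]


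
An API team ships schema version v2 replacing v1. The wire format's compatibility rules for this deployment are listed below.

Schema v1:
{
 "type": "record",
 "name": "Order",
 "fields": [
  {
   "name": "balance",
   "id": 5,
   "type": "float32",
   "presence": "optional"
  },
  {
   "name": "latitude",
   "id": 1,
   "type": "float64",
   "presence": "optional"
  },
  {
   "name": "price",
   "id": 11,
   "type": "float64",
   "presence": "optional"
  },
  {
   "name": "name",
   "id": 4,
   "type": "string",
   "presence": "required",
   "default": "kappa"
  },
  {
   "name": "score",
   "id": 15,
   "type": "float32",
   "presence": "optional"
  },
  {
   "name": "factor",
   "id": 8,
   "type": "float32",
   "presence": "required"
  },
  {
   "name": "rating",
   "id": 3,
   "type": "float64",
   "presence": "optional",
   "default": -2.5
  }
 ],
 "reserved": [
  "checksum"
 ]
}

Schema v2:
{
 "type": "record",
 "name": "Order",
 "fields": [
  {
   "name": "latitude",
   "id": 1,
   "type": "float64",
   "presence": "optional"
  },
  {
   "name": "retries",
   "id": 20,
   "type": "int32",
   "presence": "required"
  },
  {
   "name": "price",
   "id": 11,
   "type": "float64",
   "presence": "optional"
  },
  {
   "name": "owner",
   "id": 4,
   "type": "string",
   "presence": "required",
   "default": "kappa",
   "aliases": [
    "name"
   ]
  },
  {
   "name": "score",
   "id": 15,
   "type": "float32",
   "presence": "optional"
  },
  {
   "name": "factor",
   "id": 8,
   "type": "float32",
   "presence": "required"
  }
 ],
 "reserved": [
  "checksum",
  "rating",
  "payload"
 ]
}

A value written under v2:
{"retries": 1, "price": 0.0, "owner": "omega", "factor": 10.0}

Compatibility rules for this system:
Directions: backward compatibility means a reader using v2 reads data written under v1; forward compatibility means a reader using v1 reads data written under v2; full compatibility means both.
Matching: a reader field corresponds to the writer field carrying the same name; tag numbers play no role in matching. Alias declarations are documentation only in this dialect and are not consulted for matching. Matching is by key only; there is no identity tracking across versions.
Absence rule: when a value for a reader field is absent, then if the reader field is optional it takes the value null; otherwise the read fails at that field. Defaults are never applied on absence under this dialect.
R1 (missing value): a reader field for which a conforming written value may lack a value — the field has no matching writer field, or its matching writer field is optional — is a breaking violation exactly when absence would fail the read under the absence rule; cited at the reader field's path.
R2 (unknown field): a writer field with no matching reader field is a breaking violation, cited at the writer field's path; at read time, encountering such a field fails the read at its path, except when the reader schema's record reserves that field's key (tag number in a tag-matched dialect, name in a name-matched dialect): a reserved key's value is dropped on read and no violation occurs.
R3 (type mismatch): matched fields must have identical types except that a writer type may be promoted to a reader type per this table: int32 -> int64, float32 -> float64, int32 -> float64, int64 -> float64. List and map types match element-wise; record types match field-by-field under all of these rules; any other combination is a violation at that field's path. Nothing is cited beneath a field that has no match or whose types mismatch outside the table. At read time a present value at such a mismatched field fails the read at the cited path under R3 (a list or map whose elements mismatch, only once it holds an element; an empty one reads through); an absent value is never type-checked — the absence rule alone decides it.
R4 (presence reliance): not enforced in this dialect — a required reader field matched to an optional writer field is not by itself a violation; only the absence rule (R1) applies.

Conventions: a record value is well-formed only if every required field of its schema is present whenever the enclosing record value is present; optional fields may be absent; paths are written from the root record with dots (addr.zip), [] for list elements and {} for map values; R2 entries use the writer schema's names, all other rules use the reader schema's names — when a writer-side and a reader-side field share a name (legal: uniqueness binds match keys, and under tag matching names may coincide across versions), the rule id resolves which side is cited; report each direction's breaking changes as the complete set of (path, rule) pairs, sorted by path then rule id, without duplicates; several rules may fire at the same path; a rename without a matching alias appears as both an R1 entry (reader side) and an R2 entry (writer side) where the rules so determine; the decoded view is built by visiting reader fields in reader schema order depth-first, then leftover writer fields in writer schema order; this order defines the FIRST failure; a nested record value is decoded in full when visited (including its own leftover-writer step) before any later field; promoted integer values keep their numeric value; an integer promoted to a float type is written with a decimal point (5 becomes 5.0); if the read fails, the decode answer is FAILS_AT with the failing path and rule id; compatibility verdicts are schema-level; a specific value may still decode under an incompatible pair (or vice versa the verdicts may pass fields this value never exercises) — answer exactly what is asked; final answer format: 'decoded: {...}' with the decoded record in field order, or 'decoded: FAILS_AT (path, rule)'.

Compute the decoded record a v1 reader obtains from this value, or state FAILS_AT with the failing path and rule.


decoded: FAILS_AT (name, R1)

the writer's type comes first in each Order pair
decoding the Order value with the v1 reader:
  balance := null (not supplied -> null)
  latitude := null (not supplied -> null)
  price := 0.0
  read fails at name under R1 (no fill)
  => FAILS_AT (name, R1)
ruling out the remaining Order differences:
  removed field balance from record Order -> shifts the Order verdicts, not this decode
  removed field rating from record Order (its key "rating" joins the reserved list) -> triggers nothing under the printed rules; the Order answer is the same either way
  added field retries to record Order: required int32, tag 20 (in v2 it sits immediately before price) -> shifts the Order verdicts, not this decode


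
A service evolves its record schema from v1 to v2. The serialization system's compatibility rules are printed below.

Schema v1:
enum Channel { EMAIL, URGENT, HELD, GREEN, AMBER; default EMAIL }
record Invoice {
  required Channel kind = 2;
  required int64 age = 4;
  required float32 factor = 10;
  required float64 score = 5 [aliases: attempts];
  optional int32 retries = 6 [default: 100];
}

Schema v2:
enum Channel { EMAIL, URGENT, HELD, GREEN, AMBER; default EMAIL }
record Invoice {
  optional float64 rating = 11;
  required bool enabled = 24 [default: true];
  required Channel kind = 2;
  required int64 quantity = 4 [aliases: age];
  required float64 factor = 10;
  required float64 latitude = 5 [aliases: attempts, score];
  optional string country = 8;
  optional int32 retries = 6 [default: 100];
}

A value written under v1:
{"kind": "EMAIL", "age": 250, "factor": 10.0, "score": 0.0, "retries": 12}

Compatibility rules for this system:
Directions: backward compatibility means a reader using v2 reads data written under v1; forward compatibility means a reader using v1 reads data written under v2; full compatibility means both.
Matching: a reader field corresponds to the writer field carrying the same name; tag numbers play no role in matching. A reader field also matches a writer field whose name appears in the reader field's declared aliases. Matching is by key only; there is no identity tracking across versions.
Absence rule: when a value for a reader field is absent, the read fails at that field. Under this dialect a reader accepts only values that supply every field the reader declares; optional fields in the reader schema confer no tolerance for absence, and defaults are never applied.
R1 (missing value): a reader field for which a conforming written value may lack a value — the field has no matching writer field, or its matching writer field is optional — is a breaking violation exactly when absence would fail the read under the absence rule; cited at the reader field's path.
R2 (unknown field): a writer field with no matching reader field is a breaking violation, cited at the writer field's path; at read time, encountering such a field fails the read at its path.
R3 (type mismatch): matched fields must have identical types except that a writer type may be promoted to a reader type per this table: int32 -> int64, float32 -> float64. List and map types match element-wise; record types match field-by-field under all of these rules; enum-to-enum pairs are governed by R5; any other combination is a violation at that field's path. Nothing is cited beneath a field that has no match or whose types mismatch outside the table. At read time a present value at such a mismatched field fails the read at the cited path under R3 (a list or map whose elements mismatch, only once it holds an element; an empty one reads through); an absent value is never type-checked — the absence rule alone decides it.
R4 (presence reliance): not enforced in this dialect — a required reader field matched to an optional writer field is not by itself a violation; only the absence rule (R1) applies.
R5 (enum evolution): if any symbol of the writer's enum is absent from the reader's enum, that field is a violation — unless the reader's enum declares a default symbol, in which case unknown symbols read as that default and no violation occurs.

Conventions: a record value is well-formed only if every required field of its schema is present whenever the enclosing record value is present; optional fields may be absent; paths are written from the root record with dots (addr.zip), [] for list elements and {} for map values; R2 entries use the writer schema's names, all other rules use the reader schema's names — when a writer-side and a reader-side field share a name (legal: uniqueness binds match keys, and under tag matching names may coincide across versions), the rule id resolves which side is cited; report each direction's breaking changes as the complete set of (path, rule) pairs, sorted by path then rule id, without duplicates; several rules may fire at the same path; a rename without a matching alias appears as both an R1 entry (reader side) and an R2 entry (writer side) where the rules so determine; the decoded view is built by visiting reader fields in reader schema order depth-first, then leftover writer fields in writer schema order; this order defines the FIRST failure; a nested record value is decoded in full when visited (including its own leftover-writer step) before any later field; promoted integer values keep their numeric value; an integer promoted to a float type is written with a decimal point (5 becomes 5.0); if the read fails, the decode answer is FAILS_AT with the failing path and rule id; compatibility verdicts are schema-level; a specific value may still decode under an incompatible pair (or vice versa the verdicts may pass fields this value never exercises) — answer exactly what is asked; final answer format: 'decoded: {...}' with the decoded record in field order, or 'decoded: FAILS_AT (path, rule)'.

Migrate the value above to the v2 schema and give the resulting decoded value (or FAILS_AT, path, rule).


the writer's type comes first in each Invoice pair
decoding the Invoice value with the v2 reader:
  read fails at rating under R1 (no fill)
  => FAILS_AT (rating, R1)
remaining Invoice differences; none change what is asked:
  renamed field age to quantity in record Invoice (alias age declared on the renamed field) -> affects the rule determinations only; this particular Invoice value decodes identically
  added field country to record Invoice: optional string, tag 8 (in v2 it sits immediately before retries) -> affects the rule determinations only; this particular Invoice value decodes identically
  field factor in record Invoice: type float32 changed to float64 -> affects the rule determinations only; this particular Invoice value decodes identically
  renamed field score to latitude in record Invoice (alias score declared on the renamed field) -> affects the rule determinations only; this particular Invoice value decodes identically
  added field enabled to record Invoice: required bool, tag 24, default true (in v2 it sits immediately before kind) -> affects the rule determinations only; this particular Invoice value decodes identically

decoded: FAILS_AT (rating, R1)


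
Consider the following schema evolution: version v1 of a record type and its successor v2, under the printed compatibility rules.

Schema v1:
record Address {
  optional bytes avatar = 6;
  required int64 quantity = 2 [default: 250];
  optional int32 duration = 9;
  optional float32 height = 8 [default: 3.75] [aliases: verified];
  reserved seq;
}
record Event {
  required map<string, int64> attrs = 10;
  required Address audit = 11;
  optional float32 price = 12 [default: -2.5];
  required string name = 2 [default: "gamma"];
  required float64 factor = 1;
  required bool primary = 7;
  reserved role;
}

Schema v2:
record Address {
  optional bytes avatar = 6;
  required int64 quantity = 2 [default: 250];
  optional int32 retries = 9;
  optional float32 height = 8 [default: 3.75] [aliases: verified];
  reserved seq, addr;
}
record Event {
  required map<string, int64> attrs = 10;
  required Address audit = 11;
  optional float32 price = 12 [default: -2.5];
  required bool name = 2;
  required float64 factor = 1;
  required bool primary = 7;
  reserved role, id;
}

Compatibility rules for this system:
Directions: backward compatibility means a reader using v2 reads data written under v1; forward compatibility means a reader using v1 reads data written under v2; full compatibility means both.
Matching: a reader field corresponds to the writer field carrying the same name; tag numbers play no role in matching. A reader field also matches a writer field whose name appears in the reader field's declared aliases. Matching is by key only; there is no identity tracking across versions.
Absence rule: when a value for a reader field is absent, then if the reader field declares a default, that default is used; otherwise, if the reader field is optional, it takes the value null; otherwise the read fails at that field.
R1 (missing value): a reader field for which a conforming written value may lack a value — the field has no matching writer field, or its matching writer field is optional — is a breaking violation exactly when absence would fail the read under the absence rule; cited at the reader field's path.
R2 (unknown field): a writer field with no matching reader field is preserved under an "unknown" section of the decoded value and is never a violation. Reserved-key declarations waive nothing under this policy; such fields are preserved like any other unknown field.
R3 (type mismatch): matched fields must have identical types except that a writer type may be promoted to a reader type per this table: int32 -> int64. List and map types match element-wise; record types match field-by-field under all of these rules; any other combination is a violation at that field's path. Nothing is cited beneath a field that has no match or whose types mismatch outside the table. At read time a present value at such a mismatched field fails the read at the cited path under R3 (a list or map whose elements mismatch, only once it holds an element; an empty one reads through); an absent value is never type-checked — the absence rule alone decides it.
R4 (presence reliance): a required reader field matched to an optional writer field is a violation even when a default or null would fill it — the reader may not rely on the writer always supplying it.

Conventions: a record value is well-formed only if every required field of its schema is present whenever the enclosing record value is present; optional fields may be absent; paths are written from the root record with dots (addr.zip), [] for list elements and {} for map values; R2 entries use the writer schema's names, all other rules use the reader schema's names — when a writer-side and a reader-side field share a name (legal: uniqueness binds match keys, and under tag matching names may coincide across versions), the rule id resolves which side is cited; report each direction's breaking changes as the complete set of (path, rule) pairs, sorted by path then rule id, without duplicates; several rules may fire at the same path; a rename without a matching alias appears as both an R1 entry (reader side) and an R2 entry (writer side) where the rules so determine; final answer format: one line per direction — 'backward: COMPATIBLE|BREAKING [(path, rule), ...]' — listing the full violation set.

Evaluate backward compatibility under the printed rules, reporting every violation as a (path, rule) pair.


backward: BREAKING [(name, R3)]

in Event below, arrows point writer -> reader
backward analysis of Event with v2 as reader and v1 as writer:
  writer required, map<string, int64> -> map<string, int64>: reader attrs maps from writer attrs
  writer required, Address -> Address: reader audit maps from writer audit
  writer optional, float32 -> float32: reader price maps from writer price
  writer required, string -> bool: reader name maps from writer name
  writer required, float64 -> float64: reader factor maps from writer factor
  writer required, bool -> bool: reader primary maps from writer primary
  writer optional, bytes -> bytes: reader audit.avatar maps from writer audit.avatar
  writer required, int64 -> int64: reader audit.quantity maps from writer audit.quantity
  no writer field matches reader audit.retries
  writer optional, float32 -> float32: reader audit.height maps from writer audit.height
  audit.duration (writer side), unknown to reader
  violation R3 at name
  => backward: BREAKING (1)
the rest of the Event diff is inert for this question:
  renamed field duration to retries in record Address -> triggers nothing under Event's printed rules — same verdict
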